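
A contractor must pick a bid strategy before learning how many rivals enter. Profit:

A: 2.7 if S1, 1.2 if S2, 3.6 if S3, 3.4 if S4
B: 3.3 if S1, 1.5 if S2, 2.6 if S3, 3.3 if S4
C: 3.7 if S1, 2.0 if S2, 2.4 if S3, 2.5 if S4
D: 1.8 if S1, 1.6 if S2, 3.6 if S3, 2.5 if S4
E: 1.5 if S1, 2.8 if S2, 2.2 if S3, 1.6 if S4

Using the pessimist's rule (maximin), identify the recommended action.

C

Row minima: A=1.2, B=1.5, C=2.0, D=1.6, E=1.5
Best worst-case = 2.0 → C.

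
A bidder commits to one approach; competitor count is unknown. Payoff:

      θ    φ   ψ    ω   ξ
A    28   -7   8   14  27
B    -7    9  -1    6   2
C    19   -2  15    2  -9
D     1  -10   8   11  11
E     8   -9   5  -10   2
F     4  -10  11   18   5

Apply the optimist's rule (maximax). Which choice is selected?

Row maxima: A=28, B=9, C=19, D=11, E=8, F=18
Best best-case = 28 → A.

A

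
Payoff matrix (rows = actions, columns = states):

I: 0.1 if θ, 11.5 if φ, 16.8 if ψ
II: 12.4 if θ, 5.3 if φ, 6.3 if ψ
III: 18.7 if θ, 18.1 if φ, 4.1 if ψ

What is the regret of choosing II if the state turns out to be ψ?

Best payoff under ψ is 16.8.
Regret = 16.8 − 6.3 = 10.5.

10.5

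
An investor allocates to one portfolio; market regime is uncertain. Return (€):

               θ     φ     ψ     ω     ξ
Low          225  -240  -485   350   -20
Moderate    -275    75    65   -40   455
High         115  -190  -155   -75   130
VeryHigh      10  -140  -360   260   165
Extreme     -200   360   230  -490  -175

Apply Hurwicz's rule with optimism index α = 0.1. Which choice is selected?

High

Low: 0.1·350 + 0.9·(-485) = -401.5
Moderate: 0.1·455 + 0.9·(-275) = -202
High: 0.1·130 + 0.9·(-190) = -158
VeryHigh: 0.1·260 + 0.9·(-360) = -298
Extreme: 0.1·360 + 0.9·(-490) = -405
Highest Hurwicz score = -158 → High.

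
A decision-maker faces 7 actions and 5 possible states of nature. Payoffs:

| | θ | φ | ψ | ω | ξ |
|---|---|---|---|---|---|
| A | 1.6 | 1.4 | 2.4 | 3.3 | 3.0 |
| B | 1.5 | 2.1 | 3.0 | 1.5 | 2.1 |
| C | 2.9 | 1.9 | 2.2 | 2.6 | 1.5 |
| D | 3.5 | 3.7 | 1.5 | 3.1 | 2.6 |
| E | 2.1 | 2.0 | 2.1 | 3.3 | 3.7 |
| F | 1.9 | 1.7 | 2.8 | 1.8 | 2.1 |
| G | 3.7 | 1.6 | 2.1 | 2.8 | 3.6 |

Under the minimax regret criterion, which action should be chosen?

D

Column bests: θ=3.7, φ=3.7, ψ=3.0, ω=3.3, ξ=3.7.
A regrets: 2.1, 2.3, 0.6, 0.0, 0.7 → max 2.3
B regrets: 2.2, 1.6, 0.0, 1.8, 1.6 → max 2.2
C regrets: 0.8, 1.8, 0.8, 0.7, 2.2 → max 2.2
D regrets: 0.2, 0.0, 1.5, 0.2, 1.1 → max 1.5
E regrets: 1.6, 1.7, 0.9, 0.0, 0.0 → max 1.7
F regrets: 1.8, 2.0, 0.2, 1.5, 1.6 → max 2.0
G regrets: 0.0, 2.1, 0.9, 0.5, 0.1 → max 2.1
Smallest max regret = 1.5 → D.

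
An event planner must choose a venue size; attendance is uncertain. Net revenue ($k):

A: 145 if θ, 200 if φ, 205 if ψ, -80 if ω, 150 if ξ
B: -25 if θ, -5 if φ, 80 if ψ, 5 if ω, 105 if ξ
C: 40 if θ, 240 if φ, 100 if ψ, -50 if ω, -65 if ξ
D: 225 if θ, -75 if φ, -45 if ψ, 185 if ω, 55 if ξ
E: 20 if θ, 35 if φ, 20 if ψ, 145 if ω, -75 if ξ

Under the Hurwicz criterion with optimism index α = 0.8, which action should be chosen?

C

A: 0.8·205 + 0.2·(-80) = 148
B: 0.8·105 + 0.2·(-25) = 79
C: 0.8·240 + 0.2·(-65) = 179
D: 0.8·225 + 0.2·(-75) = 165
E: 0.8·145 + 0.2·(-75) = 101
Highest Hurwicz score = 179 → C.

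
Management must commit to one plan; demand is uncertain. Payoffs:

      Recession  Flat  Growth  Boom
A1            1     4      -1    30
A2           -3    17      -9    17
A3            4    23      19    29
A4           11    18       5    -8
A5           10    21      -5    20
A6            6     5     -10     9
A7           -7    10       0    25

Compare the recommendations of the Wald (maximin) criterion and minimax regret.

Row minima: A1=-1, A2=-9, A3=4, A4=-8, A5=-5, A6=-10, A7=-7
Best worst-case = 4 → A3.
Column bests: Recession=11, Flat=23, Growth=19, Boom=30.
A1 regrets: 10, 19, 20, 0 → max 20
A2 regrets: 14, 6, 28, 13 → max 28
A3 regrets: 7, 0, 0, 1 → max 7
A4 regrets: 0, 5, 14, 38 → max 38
A5 regrets: 1, 2, 24, 10 → max 24
A6 regrets: 5, 18, 29, 21 → max 29
A7 regrets: 18, 13, 19, 5 → max 19
Smallest max regret = 7 → A3.

maximin → A3; minimax regret → A3 (agree)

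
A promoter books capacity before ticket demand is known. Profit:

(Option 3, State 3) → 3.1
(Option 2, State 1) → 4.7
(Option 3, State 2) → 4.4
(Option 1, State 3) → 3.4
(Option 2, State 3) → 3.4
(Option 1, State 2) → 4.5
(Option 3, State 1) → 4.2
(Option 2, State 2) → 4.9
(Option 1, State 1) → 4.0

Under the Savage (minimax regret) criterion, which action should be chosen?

Column bests: State 1=4.7, State 2=4.9, State 3=3.4.
Option 1 regrets: 0.7, 0.4, 0.0 → max 0.7
Option 2 regrets: 0.0, 0.0, 0.0 → max 0.0
Option 3 regrets: 0.5, 0.5, 0.3 → max 0.5
Smallest max regret = 0.0 → Option 2.

Option 2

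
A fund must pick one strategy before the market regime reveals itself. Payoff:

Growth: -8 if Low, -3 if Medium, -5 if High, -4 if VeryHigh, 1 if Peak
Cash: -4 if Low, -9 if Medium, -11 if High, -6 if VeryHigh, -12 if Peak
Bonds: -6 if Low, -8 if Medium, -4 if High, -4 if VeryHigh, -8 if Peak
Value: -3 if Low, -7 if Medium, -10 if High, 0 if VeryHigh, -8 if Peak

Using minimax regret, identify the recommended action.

Growth

Column bests: Low=-3, Medium=-3, High=-4, VeryHigh=0, Peak=1.
Growth regrets: 5, 0, 1, 4, 0 → max 5
Cash regrets: 1, 6, 7, 6, 13 → max 13
Bonds regrets: 3, 5, 0, 4, 9 → max 9
Value regrets: 0, 4, 6, 0, 9 → max 9
Smallest max regret = 5 → Growth.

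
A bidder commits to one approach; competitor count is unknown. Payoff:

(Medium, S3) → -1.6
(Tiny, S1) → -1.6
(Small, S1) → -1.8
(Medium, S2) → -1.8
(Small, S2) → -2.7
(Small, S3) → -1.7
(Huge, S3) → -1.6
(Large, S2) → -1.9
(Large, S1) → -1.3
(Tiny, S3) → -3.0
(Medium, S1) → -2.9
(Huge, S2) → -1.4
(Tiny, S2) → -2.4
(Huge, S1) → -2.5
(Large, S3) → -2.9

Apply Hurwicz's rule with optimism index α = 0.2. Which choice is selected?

Tiny: 0.2·(-1.6) + 0.8·(-3.0) = -2.72
Small: 0.2·(-1.7) + 0.8·(-2.7) = -2.5
Medium: 0.2·(-1.6) + 0.8·(-2.9) = -2.64
Large: 0.2·(-1.3) + 0.8·(-2.9) = -2.58
Huge: 0.2·(-1.4) + 0.8·(-2.5) = -2.28
Highest Hurwicz score = -2.28 → Huge.

Huge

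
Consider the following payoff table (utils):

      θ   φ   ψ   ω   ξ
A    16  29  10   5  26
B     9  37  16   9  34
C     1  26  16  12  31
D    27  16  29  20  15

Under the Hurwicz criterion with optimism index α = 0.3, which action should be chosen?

A: 0.3·29 + 0.7·5 = 12.2
B: 0.3·37 + 0.7·9 = 17.4
C: 0.3·31 + 0.7·1 = 10
D: 0.3·29 + 0.7·15 = 19.2
Highest Hurwicz score = 19.2 → D.

D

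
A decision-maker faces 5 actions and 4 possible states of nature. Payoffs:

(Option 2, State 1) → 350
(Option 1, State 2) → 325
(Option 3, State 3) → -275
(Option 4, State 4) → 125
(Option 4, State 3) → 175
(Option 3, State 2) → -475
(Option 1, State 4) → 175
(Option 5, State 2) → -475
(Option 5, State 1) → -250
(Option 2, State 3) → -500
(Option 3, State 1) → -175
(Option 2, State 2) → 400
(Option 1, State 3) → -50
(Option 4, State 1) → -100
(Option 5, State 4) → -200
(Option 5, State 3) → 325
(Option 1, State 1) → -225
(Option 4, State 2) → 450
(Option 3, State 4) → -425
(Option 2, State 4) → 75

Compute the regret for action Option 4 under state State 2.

0

Best payoff under State 2 is 450.
Regret = 450 − 450 = 0.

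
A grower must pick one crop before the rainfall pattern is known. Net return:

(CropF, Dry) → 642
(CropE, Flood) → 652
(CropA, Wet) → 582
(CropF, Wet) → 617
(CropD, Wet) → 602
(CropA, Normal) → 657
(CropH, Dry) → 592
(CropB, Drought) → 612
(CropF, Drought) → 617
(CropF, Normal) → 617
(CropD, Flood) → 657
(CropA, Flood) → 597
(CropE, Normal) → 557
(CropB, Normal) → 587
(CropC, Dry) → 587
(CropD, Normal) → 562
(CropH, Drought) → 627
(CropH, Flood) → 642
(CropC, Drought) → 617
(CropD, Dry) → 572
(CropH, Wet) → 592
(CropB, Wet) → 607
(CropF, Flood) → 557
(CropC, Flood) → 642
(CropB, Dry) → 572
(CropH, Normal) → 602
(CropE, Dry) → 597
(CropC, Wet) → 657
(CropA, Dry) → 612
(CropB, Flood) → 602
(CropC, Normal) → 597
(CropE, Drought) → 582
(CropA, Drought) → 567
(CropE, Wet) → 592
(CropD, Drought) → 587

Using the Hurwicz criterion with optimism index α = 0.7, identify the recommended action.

CropH: 0.7·642 + 0.3·592 = 627
CropB: 0.7·612 + 0.3·572 = 600
CropE: 0.7·652 + 0.3·557 = 623.5
CropF: 0.7·642 + 0.3·557 = 616.5
CropC: 0.7·657 + 0.3·587 = 636
CropA: 0.7·657 + 0.3·567 = 630
CropD: 0.7·657 + 0.3·562 = 628.5
Highest Hurwicz score = 636 → CropC.

CropC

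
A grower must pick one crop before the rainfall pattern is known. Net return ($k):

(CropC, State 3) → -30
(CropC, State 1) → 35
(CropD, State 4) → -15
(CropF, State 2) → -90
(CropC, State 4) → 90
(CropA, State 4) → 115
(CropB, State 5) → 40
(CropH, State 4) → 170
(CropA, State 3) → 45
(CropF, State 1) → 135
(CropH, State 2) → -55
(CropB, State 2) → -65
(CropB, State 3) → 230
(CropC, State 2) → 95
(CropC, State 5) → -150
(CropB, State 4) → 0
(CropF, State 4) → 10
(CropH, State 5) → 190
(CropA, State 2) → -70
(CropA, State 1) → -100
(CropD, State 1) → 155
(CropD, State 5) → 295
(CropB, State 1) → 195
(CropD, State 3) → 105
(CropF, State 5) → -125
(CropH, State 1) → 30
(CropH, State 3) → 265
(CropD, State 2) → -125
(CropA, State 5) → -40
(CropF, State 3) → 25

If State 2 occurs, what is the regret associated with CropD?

220

Best payoff under State 2 is 95.
Regret = 95 − (-125) = 220.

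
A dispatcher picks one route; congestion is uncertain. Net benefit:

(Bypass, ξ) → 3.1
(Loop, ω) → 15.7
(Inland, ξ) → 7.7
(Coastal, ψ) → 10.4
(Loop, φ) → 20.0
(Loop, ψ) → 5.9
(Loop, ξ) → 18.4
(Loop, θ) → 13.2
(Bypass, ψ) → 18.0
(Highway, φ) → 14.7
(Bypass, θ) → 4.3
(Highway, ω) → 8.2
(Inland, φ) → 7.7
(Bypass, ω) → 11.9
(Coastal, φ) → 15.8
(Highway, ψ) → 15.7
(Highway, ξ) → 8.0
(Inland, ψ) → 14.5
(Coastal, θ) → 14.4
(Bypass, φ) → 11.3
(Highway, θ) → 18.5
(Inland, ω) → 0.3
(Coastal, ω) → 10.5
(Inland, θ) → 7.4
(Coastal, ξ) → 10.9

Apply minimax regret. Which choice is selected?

Column bests: θ=18.5, φ=20.0, ψ=18.0, ω=15.7, ξ=18.4.
Coastal regrets: 4.1, 4.2, 7.6, 5.2, 7.5 → max 7.6
Inland regrets: 11.1, 12.3, 3.5, 15.4, 10.7 → max 15.4
Highway regrets: 0.0, 5.3, 2.3, 7.5, 10.4 → max 10.4
Bypass regrets: 14.2, 8.7, 0.0, 3.8, 15.3 → max 15.3
Loop regrets: 5.3, 0.0, 12.1, 0.0, 0.0 → max 12.1
Smallest max regret = 7.6 → Coastal.

Coastal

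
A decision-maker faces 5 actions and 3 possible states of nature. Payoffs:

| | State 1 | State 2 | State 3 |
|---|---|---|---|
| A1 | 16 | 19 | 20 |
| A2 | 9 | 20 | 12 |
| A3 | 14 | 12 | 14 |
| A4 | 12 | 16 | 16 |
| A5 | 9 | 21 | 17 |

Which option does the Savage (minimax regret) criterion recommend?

Column bests: State 1=16, State 2=21, State 3=20.
A1 regrets: 0, 2, 0 → max 2
A2 regrets: 7, 1, 8 → max 8
A3 regrets: 2, 9, 6 → max 9
A4 regrets: 4, 5, 4 → max 5
A5 regrets: 7, 0, 3 → max 7
Smallest max regret = 2 → A1.

A1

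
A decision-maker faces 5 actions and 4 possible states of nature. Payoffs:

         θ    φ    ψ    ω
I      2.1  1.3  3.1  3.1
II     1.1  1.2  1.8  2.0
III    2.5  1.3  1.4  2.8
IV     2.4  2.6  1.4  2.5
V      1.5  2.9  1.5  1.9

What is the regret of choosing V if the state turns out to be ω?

Best payoff under ω is 3.1.
Regret = 3.1 − 1.9 = 1.2.

1.2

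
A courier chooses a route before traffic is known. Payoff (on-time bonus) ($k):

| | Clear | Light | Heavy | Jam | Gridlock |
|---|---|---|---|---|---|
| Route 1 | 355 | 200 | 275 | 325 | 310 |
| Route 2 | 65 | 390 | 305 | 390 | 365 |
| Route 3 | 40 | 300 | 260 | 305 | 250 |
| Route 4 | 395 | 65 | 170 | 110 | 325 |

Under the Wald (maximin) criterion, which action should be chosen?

Row minima: Route 1=200, Route 2=65, Route 3=40, Route 4=65
Best worst-case = 200 → Route 1.

Route 1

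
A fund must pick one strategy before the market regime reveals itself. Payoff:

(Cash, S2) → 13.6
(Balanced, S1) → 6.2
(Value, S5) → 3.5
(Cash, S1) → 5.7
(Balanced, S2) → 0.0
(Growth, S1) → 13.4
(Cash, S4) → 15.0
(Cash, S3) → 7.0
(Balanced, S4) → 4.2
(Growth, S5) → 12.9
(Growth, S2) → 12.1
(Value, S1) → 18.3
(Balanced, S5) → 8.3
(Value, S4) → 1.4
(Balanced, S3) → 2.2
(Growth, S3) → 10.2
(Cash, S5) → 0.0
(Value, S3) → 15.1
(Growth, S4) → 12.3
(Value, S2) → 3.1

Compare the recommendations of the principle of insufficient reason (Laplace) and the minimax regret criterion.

laplace → Growth; minimax regret → Growth (agree)

Row averages: Value=8.28, Cash=8.26, Balanced=4.18, Growth=12.18
Highest average = 12.18 → Growth.
Column bests: S1=18.3, S2=13.6, S3=15.1, S4=15.0, S5=12.9.
Value regrets: 0.0, 10.5, 0.0, 13.6, 9.4 → max 13.6
Cash regrets: 12.6, 0.0, 8.1, 0.0, 12.9 → max 12.9
Balanced regrets: 12.1, 13.6, 12.9, 10.8, 4.6 → max 13.6
Growth regrets: 4.9, 1.5, 4.9, 2.7, 0.0 → max 4.9
Smallest max regret = 4.9 → Growth.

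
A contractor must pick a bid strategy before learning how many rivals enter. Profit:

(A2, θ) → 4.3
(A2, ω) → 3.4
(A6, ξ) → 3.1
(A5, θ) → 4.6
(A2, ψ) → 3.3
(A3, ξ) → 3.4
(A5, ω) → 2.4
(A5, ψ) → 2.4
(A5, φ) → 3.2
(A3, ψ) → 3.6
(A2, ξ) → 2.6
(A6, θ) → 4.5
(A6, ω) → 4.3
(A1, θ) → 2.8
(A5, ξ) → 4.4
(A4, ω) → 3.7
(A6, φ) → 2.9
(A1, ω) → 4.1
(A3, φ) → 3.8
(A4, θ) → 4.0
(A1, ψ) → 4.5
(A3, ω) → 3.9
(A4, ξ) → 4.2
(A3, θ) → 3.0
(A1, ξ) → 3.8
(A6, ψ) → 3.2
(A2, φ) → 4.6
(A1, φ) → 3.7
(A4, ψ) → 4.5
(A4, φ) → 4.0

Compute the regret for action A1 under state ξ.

Best payoff under ξ is 4.4.
Regret = 4.4 − 3.8 = 0.6.

0.6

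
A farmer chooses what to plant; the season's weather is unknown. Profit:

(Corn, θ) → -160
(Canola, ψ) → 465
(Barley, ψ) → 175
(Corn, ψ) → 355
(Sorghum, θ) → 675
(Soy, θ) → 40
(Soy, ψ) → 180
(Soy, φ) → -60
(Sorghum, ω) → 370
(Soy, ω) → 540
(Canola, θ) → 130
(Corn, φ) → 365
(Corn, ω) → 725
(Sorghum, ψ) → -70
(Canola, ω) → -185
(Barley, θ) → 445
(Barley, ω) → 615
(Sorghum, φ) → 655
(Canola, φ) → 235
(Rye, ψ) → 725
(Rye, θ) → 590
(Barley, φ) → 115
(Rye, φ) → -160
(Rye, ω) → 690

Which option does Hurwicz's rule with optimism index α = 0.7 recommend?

Barley

Rye: 0.7·725 + 0.3·(-160) = 459.5
Corn: 0.7·725 + 0.3·(-160) = 459.5
Sorghum: 0.7·675 + 0.3·(-70) = 451.5
Soy: 0.7·540 + 0.3·(-60) = 360
Barley: 0.7·615 + 0.3·115 = 465
Canola: 0.7·465 + 0.3·(-185) = 270
Highest Hurwicz score = 465 → Barley.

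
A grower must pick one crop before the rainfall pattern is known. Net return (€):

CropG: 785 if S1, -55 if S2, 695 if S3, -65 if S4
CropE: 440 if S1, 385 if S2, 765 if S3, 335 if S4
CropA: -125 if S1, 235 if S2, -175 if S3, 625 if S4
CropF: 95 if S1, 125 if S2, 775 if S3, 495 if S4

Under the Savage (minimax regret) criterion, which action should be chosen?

Column bests: S1=785, S2=385, S3=775, S4=625.
CropG regrets: 0, 440, 80, 690 → max 690
CropE regrets: 345, 0, 10, 290 → max 345
CropA regrets: 910, 150, 950, 0 → max 950
CropF regrets: 690, 260, 0, 130 → max 690
Smallest max regret = 345 → CropE.

CropE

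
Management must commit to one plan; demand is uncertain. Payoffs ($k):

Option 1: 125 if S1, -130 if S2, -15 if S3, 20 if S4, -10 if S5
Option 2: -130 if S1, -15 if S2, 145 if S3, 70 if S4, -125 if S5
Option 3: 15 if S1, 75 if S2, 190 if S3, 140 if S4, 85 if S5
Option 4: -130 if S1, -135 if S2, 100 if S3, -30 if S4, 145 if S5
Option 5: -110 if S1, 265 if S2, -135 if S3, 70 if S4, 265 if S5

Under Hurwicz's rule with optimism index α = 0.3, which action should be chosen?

Option 1: 0.3·125 + 0.7·(-130) = -53.5
Option 2: 0.3·145 + 0.7·(-130) = -47.5
Option 3: 0.3·190 + 0.7·15 = 67.5
Option 4: 0.3·145 + 0.7·(-135) = -51
Option 5: 0.3·265 + 0.7·(-135) = -15
Highest Hurwicz score = 67.5 → Option 3.

Option 3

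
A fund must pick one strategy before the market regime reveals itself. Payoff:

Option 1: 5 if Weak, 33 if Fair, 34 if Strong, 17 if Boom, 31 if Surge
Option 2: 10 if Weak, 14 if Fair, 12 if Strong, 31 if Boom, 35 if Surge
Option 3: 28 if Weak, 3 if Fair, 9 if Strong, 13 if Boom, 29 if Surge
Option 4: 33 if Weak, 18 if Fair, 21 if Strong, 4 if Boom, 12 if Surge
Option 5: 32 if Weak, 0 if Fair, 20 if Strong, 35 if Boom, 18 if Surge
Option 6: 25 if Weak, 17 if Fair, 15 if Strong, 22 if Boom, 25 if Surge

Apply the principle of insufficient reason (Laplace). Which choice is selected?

Row averages: Option 1=24, Option 2=20.4, Option 3=16.4, Option 4=17.6, Option 5=21, Option 6=20.8
Highest average = 24 → Option 1.

Option 1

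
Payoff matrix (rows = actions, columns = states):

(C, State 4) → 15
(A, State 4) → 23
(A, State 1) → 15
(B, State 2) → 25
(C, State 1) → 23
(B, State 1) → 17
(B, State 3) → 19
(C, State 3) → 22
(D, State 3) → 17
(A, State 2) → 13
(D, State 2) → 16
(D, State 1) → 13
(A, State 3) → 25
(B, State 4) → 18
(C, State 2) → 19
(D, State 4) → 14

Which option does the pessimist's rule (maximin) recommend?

Row minima: A=13, B=17, C=15, D=13
Best worst-case = 17 → B.

B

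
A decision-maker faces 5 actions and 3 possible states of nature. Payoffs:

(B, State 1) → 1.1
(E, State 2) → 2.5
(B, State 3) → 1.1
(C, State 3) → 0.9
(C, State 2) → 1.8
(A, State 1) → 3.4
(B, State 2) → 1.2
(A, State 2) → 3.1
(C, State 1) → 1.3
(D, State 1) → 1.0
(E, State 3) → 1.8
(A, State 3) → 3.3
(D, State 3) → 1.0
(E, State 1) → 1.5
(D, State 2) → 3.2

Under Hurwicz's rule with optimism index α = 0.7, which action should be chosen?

A: 0.7·3.4 + 0.3·3.1 = 3.31
B: 0.7·1.2 + 0.3·1.1 = 1.17
C: 0.7·1.8 + 0.3·0.9 = 1.53
D: 0.7·3.2 + 0.3·1.0 = 2.54
E: 0.7·2.5 + 0.3·1.5 = 2.2
Highest Hurwicz score = 3.31 → A.

A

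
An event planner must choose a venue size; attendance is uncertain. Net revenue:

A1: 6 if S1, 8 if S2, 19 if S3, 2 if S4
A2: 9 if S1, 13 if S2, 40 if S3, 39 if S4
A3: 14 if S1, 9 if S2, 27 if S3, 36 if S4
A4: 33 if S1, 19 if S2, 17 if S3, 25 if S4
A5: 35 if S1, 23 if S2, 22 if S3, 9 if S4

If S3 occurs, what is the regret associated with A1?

21

Best payoff under S3 is 40.
Regret = 40 − 19 = 21.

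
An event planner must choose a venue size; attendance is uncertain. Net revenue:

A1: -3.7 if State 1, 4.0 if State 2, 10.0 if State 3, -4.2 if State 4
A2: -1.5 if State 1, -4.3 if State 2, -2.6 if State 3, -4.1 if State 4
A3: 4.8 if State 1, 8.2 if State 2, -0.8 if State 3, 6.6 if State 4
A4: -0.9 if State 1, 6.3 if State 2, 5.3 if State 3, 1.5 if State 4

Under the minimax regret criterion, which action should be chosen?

A4

Column bests: State 1=4.8, State 2=8.2, State 3=10.0, State 4=6.6.
A1 regrets: 8.5, 4.2, 0.0, 10.8 → max 10.8
A2 regrets: 6.3, 12.5, 12.6, 10.7 → max 12.6
A3 regrets: 0.0, 0.0, 10.8, 0.0 → max 10.8
A4 regrets: 5.7, 1.9, 4.7, 5.1 → max 5.7
Smallest max regret = 5.7 → A4.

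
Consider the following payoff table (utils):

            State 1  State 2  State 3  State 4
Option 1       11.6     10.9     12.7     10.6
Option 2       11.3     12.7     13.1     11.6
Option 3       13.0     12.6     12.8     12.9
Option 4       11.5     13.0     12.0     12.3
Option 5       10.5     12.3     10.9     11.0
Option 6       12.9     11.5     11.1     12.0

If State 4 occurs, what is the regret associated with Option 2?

1.3

Best payoff under State 4 is 12.9.
Regret = 12.9 − 11.6 = 1.3.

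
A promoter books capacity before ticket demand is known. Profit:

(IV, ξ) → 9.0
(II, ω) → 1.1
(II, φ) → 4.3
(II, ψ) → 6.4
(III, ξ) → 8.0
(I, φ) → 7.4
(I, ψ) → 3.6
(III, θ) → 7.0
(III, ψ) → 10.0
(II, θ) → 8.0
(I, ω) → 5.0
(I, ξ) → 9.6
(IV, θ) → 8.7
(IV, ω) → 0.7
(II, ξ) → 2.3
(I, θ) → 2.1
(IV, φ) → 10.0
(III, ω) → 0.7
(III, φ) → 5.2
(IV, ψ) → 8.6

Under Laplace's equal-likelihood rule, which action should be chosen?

Row averages: I=5.54, II=4.42, III=6.18, IV=7.4
Highest average = 7.4 → IV.

IV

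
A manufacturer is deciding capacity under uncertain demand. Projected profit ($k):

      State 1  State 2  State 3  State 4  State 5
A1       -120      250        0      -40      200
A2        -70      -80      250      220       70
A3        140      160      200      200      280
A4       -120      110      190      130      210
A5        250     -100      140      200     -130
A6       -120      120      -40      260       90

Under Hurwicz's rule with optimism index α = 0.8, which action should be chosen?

A1: 0.8·250 + 0.2·(-120) = 176
A2: 0.8·250 + 0.2·(-80) = 184
A3: 0.8·280 + 0.2·140 = 252
A4: 0.8·210 + 0.2·(-120) = 144
A5: 0.8·250 + 0.2·(-130) = 174
A6: 0.8·260 + 0.2·(-120) = 184
Highest Hurwicz score = 252 → A3.

A3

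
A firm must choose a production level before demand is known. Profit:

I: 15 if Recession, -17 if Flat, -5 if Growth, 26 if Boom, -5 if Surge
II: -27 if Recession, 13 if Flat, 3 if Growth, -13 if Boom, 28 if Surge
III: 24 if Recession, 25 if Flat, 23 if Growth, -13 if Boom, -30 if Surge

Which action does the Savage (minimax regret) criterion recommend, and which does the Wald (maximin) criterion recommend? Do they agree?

Column bests: Recession=24, Flat=25, Growth=23, Boom=26, Surge=28.
I regrets: 9, 42, 28, 0, 33 → max 42
II regrets: 51, 12, 20, 39, 0 → max 51
III regrets: 0, 0, 0, 39, 58 → max 58
Smallest max regret = 42 → I.
Row minima: I=-17, II=-27, III=-30
Best worst-case = -17 → I.

minimax regret → I; maximin → I (agree)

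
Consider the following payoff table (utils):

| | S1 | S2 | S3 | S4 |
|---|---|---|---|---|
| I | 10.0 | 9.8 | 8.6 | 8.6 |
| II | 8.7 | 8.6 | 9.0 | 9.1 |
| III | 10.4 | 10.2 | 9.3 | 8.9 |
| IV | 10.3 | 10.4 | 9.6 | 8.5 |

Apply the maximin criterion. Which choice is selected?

Row minima: I=8.6, II=8.6, III=8.9, IV=8.5
Best worst-case = 8.9 → III.

III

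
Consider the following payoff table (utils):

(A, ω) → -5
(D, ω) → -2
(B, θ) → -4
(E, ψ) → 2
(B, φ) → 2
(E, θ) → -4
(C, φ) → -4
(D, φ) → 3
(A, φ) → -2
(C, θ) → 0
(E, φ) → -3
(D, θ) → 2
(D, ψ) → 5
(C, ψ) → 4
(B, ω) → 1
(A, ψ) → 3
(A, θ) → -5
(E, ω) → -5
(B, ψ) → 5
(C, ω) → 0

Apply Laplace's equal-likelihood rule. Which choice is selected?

D

Row averages: A=-2.25, B=1, C=0, D=2, E=-2.5
Highest average = 2 → D.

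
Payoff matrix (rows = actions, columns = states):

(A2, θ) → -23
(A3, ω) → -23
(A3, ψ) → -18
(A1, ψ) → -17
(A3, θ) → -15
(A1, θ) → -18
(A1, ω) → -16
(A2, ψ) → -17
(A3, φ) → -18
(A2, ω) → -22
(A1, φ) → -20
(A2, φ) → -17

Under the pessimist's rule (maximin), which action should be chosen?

A1

Row minima: A1=-20, A2=-23, A3=-23
Best worst-case = -20 → A1.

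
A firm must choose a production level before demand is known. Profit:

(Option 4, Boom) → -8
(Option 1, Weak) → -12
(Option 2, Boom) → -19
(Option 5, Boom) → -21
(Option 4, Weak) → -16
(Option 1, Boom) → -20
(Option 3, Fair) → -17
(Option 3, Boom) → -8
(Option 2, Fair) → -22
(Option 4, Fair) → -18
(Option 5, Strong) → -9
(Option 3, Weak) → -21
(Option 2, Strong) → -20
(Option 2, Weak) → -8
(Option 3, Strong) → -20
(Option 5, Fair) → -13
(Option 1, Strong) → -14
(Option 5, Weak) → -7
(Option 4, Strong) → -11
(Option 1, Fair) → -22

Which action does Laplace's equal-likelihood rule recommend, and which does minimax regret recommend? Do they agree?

Row averages: Option 1=-17, Option 2=-17.25, Option 3=-16.5, Option 4=-13.25, Option 5=-12.5
Highest average = -12.5 → Option 5.
Column bests: Weak=-7, Fair=-13, Strong=-9, Boom=-8.
Option 1 regrets: 5, 9, 5, 12 → max 12
Option 2 regrets: 1, 9, 11, 11 → max 11
Option 3 regrets: 14, 4, 11, 0 → max 14
Option 4 regrets: 9, 5, 2, 0 → max 9
Option 5 regrets: 0, 0, 0, 13 → max 13
Smallest max regret = 9 → Option 4.

laplace → Option 5; minimax regret → Option 4 (disagree)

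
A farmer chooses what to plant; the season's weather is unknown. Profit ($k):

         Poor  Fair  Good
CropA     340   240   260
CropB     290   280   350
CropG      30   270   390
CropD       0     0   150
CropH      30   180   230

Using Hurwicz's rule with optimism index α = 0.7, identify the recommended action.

CropA: 0.7·340 + 0.3·240 = 310
CropB: 0.7·350 + 0.3·280 = 329
CropG: 0.7·390 + 0.3·30 = 282
CropD: 0.7·150 + 0.3·0 = 105
CropH: 0.7·230 + 0.3·30 = 170
Highest Hurwicz score = 329 → CropB.

CropB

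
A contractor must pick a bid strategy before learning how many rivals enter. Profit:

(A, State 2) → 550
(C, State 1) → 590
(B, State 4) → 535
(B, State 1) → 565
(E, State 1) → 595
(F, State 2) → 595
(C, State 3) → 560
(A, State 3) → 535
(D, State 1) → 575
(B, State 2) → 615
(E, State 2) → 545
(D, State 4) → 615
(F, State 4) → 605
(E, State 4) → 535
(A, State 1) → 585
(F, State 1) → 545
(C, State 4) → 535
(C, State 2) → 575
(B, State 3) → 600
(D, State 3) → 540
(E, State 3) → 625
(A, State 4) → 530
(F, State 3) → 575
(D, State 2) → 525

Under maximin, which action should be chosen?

Row minima: A=530, B=535, C=535, D=525, E=535, F=545
Best worst-case = 545 → F.

F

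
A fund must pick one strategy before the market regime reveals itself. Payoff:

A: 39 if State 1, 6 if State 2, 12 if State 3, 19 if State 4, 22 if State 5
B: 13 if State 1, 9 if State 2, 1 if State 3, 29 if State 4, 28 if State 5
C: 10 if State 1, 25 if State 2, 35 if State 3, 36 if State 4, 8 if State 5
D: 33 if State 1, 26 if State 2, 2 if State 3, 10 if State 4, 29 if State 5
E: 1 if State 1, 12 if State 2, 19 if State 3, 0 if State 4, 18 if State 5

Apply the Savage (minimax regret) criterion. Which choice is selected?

A

Column bests: State 1=39, State 2=26, State 3=35, State 4=36, State 5=29.
A regrets: 0, 20, 23, 17, 7 → max 23
B regrets: 26, 17, 34, 7, 1 → max 34
C regrets: 29, 1, 0, 0, 21 → max 29
D regrets: 6, 0, 33, 26, 0 → max 33
E regrets: 38, 14, 16, 36, 11 → max 38
Smallest max regret = 23 → A.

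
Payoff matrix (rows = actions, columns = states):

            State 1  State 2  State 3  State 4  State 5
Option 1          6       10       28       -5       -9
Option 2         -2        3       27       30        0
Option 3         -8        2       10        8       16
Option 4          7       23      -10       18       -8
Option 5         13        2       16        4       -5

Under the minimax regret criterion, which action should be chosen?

Option 2

Column bests: State 1=13, State 2=23, State 3=28, State 4=30, State 5=16.
Option 1 regrets: 7, 13, 0, 35, 25 → max 35
Option 2 regrets: 15, 20, 1, 0, 16 → max 20
Option 3 regrets: 21, 21, 18, 22, 0 → max 22
Option 4 regrets: 6, 0, 38, 12, 24 → max 38
Option 5 regrets: 0, 21, 12, 26, 21 → max 26
Smallest max regret = 20 → Option 2.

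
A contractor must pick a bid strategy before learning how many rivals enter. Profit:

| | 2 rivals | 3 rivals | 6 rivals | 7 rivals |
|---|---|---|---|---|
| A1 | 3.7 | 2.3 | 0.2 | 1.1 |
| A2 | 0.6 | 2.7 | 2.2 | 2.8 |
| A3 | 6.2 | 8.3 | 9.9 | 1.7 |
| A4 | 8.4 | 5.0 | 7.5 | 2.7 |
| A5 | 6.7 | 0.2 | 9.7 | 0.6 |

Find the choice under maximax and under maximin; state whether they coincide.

Row maxima: A1=3.7, A2=2.8, A3=9.9, A4=8.4, A5=9.7
Best best-case = 9.9 → A3.
Row minima: A1=0.2, A2=0.6, A3=1.7, A4=2.7, A5=0.2
Best worst-case = 2.7 → A4.

maximax → A3; maximin → A4 (disagree)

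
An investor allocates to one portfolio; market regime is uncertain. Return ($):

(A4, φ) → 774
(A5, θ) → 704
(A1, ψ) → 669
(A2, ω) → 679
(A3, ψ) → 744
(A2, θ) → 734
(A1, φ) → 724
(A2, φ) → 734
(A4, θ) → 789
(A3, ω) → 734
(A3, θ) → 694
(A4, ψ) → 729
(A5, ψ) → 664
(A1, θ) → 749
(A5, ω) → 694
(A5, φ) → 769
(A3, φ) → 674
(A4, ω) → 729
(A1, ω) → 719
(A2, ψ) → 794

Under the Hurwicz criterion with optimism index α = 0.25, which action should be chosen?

A1: 0.25·749 + 0.75·669 = 689
A2: 0.25·794 + 0.75·679 = 707.75
A3: 0.25·744 + 0.75·674 = 691.5
A4: 0.25·789 + 0.75·729 = 744
A5: 0.25·769 + 0.75·664 = 690.25
Highest Hurwicz score = 744 → A4.

A4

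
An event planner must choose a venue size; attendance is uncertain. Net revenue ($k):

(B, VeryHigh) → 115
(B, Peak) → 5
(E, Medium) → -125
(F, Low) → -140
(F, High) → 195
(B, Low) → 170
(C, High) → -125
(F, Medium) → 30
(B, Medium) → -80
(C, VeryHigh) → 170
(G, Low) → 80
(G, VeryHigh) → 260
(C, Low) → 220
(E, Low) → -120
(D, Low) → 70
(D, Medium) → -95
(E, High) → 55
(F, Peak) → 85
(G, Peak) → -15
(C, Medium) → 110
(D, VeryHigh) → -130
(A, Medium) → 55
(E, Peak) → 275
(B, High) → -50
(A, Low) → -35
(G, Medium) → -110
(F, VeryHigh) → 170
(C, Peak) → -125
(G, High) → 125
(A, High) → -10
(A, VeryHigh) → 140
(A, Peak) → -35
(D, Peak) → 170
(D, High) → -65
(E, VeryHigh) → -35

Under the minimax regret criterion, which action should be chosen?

B

Column bests: Low=220, Medium=110, High=195, VeryHigh=260, Peak=275.
A regrets: 255, 55, 205, 120, 310 → max 310
B regrets: 50, 190, 245, 145, 270 → max 270
C regrets: 0, 0, 320, 90, 400 → max 400
D regrets: 150, 205, 260, 390, 105 → max 390
E regrets: 340, 235, 140, 295, 0 → max 340
F regrets: 360, 80, 0, 90, 190 → max 360
G regrets: 140, 220, 70, 0, 290 → max 290
Smallest max regret = 270 → B.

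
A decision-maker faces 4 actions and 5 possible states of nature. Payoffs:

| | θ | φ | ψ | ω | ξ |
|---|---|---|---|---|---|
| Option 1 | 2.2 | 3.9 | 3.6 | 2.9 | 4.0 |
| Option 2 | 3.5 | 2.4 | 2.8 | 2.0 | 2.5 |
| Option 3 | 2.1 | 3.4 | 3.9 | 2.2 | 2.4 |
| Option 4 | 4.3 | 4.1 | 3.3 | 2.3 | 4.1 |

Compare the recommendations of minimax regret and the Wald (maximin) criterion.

Column bests: θ=4.3, φ=4.1, ψ=3.9, ω=2.9, ξ=4.1.
Option 1 regrets: 2.1, 0.2, 0.3, 0.0, 0.1 → max 2.1
Option 2 regrets: 0.8, 1.7, 1.1, 0.9, 1.6 → max 1.7
Option 3 regrets: 2.2, 0.7, 0.0, 0.7, 1.7 → max 2.2
Option 4 regrets: 0.0, 0.0, 0.6, 0.6, 0.0 → max 0.6
Smallest max regret = 0.6 → Option 4.
Row minima: Option 1=2.2, Option 2=2.0, Option 3=2.1, Option 4=2.3
Best worst-case = 2.3 → Option 4.

minimax regret → Option 4; maximin → Option 4 (agree)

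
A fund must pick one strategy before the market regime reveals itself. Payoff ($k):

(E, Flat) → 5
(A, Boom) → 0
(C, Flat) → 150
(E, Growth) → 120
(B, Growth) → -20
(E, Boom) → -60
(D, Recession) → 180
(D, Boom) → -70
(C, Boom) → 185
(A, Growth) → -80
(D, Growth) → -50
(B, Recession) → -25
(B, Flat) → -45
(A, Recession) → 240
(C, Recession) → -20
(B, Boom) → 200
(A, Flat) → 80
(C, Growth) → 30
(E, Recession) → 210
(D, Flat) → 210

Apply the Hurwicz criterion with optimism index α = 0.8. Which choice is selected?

A

A: 0.8·240 + 0.2·(-80) = 176
B: 0.8·200 + 0.2·(-45) = 151
C: 0.8·185 + 0.2·(-20) = 144
D: 0.8·210 + 0.2·(-70) = 154
E: 0.8·210 + 0.2·(-60) = 156
Highest Hurwicz score = 176 → A.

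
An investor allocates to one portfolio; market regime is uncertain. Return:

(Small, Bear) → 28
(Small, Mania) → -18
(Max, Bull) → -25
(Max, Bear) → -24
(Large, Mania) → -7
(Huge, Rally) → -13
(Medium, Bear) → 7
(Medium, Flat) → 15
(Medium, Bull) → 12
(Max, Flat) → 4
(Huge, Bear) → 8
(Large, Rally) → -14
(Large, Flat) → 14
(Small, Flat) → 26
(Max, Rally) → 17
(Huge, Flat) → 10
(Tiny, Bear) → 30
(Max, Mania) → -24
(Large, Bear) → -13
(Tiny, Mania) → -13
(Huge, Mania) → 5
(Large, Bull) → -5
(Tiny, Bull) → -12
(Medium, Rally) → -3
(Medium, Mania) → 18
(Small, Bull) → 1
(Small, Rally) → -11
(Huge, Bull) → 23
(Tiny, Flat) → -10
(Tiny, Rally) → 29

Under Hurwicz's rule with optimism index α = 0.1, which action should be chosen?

Medium

Tiny: 0.1·30 + 0.9·(-13) = -8.7
Small: 0.1·28 + 0.9·(-18) = -13.4
Medium: 0.1·18 + 0.9·(-3) = -0.9
Large: 0.1·14 + 0.9·(-14) = -11.2
Huge: 0.1·23 + 0.9·(-13) = -9.4
Max: 0.1·17 + 0.9·(-25) = -20.8
Highest Hurwicz score = -0.9 → Medium.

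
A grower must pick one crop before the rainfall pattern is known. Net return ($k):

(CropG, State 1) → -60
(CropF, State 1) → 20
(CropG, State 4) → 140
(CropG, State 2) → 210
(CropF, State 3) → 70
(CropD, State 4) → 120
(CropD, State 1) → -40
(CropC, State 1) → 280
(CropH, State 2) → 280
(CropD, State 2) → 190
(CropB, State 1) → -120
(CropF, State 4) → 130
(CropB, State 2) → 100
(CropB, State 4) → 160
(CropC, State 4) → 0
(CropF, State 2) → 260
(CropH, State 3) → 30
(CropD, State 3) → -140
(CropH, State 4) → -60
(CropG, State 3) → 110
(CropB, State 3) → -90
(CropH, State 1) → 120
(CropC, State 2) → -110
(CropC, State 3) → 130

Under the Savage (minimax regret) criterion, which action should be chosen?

CropH

Column bests: State 1=280, State 2=280, State 3=130, State 4=160.
CropF regrets: 260, 20, 60, 30 → max 260
CropD regrets: 320, 90, 270, 40 → max 320
CropG regrets: 340, 70, 20, 20 → max 340
CropH regrets: 160, 0, 100, 220 → max 220
CropB regrets: 400, 180, 220, 0 → max 400
CropC regrets: 0, 390, 0, 160 → max 390
Smallest max regret = 220 → CropH.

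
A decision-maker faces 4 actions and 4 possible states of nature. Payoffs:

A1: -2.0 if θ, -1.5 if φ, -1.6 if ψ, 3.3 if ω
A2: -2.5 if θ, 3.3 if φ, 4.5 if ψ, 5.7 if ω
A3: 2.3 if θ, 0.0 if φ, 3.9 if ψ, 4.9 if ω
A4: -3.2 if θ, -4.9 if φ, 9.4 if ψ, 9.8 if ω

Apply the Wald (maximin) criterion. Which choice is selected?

A3

Row minima: A1=-2.0, A2=-2.5, A3=0.0, A4=-4.9
Best worst-case = 0.0 → A3.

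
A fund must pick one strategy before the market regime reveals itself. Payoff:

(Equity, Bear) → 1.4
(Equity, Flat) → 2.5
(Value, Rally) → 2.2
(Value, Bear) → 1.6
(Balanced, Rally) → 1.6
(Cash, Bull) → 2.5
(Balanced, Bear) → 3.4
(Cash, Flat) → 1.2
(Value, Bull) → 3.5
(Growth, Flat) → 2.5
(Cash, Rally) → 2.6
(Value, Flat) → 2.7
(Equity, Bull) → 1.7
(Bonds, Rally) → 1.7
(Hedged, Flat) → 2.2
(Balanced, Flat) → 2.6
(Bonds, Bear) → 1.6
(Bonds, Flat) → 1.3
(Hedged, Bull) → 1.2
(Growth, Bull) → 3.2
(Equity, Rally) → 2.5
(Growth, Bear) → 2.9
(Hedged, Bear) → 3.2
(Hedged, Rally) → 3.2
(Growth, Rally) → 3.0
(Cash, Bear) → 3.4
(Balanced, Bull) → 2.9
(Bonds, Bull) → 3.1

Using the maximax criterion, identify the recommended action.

Value

Row maxima: Balanced=3.4, Value=3.5, Cash=3.4, Equity=2.5, Growth=3.2, Bonds=3.1, Hedged=3.2
Best best-case = 3.5 → Value.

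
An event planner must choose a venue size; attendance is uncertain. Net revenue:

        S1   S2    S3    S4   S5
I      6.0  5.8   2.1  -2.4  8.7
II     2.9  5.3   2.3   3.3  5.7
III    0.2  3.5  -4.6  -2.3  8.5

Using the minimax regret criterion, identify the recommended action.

Column bests: S1=6.0, S2=5.8, S3=2.3, S4=3.3, S5=8.7.
I regrets: 0.0, 0.0, 0.2, 5.7, 0.0 → max 5.7
II regrets: 3.1, 0.5, 0.0, 0.0, 3.0 → max 3.1
III regrets: 5.8, 2.3, 6.9, 5.6, 0.2 → max 6.9
Smallest max regret = 3.1 → II.

II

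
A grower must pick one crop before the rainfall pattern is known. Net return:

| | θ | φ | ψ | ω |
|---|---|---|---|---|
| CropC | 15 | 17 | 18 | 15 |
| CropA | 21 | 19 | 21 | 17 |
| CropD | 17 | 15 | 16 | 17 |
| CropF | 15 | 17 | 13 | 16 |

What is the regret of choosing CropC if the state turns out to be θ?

Best payoff under θ is 21.
Regret = 21 − 15 = 6.

6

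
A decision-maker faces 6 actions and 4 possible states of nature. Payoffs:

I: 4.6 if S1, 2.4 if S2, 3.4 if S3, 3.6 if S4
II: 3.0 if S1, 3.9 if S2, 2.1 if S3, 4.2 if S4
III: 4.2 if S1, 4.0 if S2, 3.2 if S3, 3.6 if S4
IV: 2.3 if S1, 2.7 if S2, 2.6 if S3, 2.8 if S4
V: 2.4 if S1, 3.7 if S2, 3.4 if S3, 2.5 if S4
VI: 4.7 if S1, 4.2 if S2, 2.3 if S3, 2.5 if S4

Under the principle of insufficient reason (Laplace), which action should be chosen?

III

Row averages: I=3.5, II=3.3, III=3.75, IV=2.6, V=3, VI=3.425
Highest average = 3.75 → III.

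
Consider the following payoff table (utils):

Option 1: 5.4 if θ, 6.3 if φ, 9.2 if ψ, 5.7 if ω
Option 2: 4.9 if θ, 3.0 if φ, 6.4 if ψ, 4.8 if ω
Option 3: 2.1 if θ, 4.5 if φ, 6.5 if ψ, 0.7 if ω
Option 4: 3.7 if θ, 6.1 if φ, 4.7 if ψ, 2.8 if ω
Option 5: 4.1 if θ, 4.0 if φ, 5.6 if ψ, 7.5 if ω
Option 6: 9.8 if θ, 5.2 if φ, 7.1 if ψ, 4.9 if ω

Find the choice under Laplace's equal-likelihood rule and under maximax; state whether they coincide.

Row averages: Option 1=6.65, Option 2=4.775, Option 3=3.45, Option 4=4.325, Option 5=5.3, Option 6=6.75
Highest average = 6.75 → Option 6.
Row maxima: Option 1=9.2, Option 2=6.4, Option 3=6.5, Option 4=6.1, Option 5=7.5, Option 6=9.8
Best best-case = 9.8 → Option 6.

laplace → Option 6; maximax → Option 6 (agree)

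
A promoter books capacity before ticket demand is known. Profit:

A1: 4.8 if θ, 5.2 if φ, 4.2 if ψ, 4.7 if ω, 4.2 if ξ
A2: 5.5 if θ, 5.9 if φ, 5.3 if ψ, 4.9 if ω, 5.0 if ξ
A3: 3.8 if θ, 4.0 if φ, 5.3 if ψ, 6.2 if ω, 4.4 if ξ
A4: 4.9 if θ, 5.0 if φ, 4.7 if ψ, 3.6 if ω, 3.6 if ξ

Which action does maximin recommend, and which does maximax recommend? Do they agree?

maximin → A2; maximax → A3 (disagree)

Row minima: A1=4.2, A2=4.9, A3=3.8, A4=3.6
Best worst-case = 4.9 → A2.
Row maxima: A1=5.2, A2=5.9, A3=6.2, A4=5.0
Best best-case = 6.2 → A3.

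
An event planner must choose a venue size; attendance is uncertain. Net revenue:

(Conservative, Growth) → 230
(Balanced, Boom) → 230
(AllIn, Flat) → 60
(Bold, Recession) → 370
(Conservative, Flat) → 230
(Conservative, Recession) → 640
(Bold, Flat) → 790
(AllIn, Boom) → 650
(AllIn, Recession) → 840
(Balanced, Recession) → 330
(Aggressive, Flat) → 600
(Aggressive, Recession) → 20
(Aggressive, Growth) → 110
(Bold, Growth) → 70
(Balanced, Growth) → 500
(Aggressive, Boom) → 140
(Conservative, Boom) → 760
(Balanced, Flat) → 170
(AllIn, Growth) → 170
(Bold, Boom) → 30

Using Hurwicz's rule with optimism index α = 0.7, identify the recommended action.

Conservative: 0.7·760 + 0.3·230 = 601
Balanced: 0.7·500 + 0.3·170 = 401
Aggressive: 0.7·600 + 0.3·20 = 426
Bold: 0.7·790 + 0.3·30 = 562
AllIn: 0.7·840 + 0.3·60 = 606
Highest Hurwicz score = 606 → AllIn.

AllIn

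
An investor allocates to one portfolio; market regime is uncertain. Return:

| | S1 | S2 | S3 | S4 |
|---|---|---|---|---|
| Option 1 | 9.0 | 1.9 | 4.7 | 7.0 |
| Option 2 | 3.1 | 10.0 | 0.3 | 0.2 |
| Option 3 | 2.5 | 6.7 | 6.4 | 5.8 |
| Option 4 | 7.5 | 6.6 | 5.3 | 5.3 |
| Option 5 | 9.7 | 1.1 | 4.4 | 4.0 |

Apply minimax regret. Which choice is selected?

Column bests: S1=9.7, S2=10.0, S3=6.4, S4=7.0.
Option 1 regrets: 0.7, 8.1, 1.7, 0.0 → max 8.1
Option 2 regrets: 6.6, 0.0, 6.1, 6.8 → max 6.8
Option 3 regrets: 7.2, 3.3, 0.0, 1.2 → max 7.2
Option 4 regrets: 2.2, 3.4, 1.1, 1.7 → max 3.4
Option 5 regrets: 0.0, 8.9, 2.0, 3.0 → max 8.9
Smallest max regret = 3.4 → Option 4.

Option 4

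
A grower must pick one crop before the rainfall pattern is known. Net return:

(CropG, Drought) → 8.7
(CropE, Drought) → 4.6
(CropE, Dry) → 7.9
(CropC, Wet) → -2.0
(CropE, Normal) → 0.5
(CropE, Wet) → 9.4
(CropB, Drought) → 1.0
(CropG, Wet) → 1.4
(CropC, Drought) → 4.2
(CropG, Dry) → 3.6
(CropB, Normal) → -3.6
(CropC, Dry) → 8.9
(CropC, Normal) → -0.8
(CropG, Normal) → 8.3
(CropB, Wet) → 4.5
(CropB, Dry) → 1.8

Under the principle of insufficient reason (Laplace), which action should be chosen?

Row averages: CropC=2.575, CropE=5.6, CropB=0.925, CropG=5.5
Highest average = 5.6 → CropE.

CropE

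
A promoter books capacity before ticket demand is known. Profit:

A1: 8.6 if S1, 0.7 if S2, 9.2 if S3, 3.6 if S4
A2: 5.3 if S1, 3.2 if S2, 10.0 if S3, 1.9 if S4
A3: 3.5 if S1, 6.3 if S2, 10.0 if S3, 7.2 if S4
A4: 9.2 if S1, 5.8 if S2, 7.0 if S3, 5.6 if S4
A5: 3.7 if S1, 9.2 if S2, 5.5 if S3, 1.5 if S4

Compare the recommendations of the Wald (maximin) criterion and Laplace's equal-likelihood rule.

Row minima: A1=0.7, A2=1.9, A3=3.5, A4=5.6, A5=1.5
Best worst-case = 5.6 → A4.
Row averages: A1=5.525, A2=5.1, A3=6.75, A4=6.9, A5=4.975
Highest average = 6.9 → A4.

maximin → A4; laplace → A4 (agree)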